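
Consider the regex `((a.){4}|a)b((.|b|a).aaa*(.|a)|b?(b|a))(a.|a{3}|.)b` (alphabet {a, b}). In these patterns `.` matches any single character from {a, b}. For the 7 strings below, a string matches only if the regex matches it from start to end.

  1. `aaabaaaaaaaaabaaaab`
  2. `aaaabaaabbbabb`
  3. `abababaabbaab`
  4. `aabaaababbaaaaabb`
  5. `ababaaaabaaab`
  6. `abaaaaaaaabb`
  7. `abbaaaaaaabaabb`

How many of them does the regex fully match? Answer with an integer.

1 → no match
2 → no match
3 → match
4 → no match
5 → match
6 → match
7 → no match
Total matched: 3

3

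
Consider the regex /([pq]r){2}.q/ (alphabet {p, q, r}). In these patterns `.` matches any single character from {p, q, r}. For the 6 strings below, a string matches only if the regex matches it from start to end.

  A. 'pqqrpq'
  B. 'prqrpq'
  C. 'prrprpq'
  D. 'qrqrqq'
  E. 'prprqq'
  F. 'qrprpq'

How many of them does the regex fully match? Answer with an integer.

4

A → no match
B → match
C → no match
D → match
E → match
F → match
Total matched: 4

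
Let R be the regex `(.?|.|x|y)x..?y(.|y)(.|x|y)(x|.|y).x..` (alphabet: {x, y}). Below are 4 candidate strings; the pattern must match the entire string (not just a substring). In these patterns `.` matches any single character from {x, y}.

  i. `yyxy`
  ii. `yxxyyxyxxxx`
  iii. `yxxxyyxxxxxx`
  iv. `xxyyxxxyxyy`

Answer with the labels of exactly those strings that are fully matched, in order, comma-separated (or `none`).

i → no match
ii → match
iii → match
iv → match

ii, iii, iv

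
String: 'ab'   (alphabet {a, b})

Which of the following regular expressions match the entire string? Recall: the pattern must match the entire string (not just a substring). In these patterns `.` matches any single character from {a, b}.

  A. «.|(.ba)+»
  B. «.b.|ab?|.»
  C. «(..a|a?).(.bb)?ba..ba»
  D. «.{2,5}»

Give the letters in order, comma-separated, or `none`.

A → no match
B → match
C → no match — must end with 'ba'
D → match

B, D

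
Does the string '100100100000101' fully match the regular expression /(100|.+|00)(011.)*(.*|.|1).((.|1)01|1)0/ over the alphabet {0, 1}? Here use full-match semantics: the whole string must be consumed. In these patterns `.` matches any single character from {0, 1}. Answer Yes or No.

No

Every match must end with '0', but '100100100000101' does not.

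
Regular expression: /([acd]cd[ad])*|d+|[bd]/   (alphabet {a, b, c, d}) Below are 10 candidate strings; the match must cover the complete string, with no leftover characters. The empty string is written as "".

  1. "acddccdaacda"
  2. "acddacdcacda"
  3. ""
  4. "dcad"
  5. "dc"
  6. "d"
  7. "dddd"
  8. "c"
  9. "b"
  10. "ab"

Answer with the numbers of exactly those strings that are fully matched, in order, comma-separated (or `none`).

1 → match
2 → no match
3 → match
4 → no match
5 → no match
6 → match
7 → match
8 → no match
9 → match
10 → no match

1, 3, 6, 7, 9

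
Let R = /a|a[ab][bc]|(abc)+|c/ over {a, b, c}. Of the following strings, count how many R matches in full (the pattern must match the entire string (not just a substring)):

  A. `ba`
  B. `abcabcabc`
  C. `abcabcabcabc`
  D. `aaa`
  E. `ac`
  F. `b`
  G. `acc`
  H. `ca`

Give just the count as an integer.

A → no match
B → match
C → match
D → no match
E → no match
F → no match
G → no match
H → no match
Total matched: 2

2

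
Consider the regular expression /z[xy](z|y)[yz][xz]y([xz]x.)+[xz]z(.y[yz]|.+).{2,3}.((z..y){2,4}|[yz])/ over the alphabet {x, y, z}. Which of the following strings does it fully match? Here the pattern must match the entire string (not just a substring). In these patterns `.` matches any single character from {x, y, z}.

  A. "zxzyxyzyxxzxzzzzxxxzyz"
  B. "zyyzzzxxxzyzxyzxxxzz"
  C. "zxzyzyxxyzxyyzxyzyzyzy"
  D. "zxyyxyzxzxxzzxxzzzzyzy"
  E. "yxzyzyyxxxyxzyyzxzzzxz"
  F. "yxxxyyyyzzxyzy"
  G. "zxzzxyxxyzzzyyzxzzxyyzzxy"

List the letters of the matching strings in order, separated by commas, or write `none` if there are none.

D, G

A → no match
B → no match
C → no match
D → match
E → no match — must start with "z"
F → no match — must start with "z"
G → match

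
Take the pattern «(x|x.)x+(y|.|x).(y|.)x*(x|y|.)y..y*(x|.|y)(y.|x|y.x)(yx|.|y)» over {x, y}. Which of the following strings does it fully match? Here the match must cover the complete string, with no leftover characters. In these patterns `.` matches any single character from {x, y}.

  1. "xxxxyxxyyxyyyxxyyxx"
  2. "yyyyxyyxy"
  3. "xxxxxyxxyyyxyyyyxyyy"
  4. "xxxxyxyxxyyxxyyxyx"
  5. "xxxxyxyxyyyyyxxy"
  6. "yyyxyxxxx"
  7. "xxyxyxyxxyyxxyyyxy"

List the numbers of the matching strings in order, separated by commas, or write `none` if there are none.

1 → no match
2. "yyyyxyyxy" → no match — must start with "x"
3 → match
4 → match
5 → match
6. "yyyxyxxxx" → no match — must start with "x"
7 → no match

3, 4, 5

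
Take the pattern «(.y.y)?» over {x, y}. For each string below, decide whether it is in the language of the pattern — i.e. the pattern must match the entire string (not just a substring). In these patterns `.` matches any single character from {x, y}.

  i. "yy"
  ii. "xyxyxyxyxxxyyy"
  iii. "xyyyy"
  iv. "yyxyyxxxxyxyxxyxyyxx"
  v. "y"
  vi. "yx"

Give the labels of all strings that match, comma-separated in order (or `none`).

i. "yy" → no match
ii → no match
iii. "xyyyy" → no match
iv → no match
v. "y" → no match
vi. "yx" → no match

none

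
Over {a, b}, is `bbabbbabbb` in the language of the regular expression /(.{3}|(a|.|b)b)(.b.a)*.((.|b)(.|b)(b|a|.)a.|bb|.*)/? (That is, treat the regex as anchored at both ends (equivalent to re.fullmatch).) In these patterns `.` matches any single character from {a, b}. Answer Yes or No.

Yes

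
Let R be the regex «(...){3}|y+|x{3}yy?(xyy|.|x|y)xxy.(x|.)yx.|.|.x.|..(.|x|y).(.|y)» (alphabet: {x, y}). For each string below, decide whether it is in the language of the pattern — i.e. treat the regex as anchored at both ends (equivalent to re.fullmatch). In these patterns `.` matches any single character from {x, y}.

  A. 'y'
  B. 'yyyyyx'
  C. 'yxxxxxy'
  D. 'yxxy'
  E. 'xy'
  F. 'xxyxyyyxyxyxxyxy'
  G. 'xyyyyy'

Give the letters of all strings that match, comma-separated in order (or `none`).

A. 'y' → match
B. 'yyyyyx' → no match
C. 'yxxxxxy' → no match
D. 'yxxy' → no match
E. 'xy' → no match
F → no match
G. 'xyyyyy' → no match

A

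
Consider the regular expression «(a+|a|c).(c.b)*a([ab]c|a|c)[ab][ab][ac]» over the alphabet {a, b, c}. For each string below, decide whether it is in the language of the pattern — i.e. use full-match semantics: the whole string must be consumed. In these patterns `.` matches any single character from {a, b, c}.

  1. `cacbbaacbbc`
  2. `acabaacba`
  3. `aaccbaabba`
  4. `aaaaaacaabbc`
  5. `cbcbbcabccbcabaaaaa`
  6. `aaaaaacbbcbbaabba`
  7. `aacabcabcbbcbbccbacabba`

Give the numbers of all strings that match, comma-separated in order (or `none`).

1. `cacbbaacbbc` → match
2. `acabaacba` → no match
3. `aaccbaabba` → match
4. `aaaaaacaabbc` → match
5 → match
6 → match
7 → no match

1, 3, 4, 5, 6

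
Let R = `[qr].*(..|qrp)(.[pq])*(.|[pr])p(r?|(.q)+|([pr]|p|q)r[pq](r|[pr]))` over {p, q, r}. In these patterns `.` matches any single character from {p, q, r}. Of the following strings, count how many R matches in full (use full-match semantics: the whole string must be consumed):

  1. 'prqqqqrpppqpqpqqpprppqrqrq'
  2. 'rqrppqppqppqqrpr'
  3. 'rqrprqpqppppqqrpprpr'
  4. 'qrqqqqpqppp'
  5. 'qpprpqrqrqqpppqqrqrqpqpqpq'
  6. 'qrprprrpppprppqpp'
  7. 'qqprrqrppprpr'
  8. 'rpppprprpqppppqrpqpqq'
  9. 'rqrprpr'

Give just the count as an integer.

1 → no match
2 → match
3 → match
4 → match
5 → match
6 → match
7 → match
8 → match
9 → match
Total matched: 8

8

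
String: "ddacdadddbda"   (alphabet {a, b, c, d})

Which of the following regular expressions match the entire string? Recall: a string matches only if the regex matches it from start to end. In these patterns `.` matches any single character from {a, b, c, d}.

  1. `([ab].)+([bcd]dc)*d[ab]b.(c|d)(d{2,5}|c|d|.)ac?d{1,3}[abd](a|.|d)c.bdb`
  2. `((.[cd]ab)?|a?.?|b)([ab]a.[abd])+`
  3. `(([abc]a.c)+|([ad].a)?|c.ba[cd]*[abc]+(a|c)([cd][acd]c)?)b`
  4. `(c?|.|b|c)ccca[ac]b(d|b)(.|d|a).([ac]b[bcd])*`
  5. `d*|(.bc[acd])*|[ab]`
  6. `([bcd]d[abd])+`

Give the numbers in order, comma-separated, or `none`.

6

1 → no match — must end with "bdb"
2 → no match
3 → no match — must end with "b"
4 → no match
5 → no match
6 → match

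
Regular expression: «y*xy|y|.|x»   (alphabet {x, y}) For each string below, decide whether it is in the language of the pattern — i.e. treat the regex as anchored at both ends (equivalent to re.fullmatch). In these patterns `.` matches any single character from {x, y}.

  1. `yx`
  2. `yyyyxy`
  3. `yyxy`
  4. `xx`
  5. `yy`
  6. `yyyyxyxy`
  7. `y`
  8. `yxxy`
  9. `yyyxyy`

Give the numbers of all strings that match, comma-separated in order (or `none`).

1 → no match
2 → match
3 → match
4 → no match
5 → no match
6 → no match
7 → match
8 → no match
9 → no match

2, 3, 7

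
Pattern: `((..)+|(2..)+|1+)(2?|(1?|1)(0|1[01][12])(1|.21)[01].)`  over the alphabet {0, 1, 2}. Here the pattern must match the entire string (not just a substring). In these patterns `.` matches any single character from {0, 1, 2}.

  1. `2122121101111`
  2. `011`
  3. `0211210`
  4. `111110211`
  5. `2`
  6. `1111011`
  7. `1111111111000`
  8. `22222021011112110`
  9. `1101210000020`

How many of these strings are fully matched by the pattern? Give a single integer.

2

1 → match
2 → no match
3 → no match
4 → no match
5 → no match
6 → no match
7 → no match
8 → match
9 → no match
Total matched: 2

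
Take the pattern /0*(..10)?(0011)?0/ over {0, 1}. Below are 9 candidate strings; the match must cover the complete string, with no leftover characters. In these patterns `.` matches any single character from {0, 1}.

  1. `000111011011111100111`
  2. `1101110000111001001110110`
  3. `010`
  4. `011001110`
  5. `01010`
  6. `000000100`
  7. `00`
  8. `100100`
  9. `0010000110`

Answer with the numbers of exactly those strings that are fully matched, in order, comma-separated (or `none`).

6, 7

1 → no match — must end with `0`
2 → no match
3. `010` → no match
4. `011001110` → no match
5. `01010` → no match
6. `000000100` → match
7. `00` → match
8. `100100` → no match
9. `0010000110` → no match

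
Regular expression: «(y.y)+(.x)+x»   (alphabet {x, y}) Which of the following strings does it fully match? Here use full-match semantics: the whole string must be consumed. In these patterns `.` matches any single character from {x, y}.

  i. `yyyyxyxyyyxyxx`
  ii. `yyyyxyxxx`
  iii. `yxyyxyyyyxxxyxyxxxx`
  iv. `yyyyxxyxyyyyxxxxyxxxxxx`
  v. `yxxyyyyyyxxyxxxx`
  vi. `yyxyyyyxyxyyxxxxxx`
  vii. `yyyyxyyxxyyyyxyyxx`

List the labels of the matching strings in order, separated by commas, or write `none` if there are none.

i → no match
ii → match
iii → no match
iv → no match
v → no match
vi → no match
vii → no match

ii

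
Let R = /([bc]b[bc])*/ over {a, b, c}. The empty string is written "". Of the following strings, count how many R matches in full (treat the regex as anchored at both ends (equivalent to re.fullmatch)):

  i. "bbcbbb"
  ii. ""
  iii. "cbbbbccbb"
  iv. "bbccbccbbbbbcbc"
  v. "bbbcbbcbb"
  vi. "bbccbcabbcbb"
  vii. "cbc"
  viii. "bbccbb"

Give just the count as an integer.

7

i → match
ii → match
iii → match
iv → match
v → match
vi → no match
vii → match
viii → match
Total matched: 7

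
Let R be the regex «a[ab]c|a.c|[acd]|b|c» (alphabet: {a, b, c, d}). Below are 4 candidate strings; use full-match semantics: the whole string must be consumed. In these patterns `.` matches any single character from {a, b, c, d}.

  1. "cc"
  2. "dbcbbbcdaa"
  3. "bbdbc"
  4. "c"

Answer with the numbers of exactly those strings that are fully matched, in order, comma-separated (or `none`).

4

1 → no match
2 → no match
3 → no match
4 → match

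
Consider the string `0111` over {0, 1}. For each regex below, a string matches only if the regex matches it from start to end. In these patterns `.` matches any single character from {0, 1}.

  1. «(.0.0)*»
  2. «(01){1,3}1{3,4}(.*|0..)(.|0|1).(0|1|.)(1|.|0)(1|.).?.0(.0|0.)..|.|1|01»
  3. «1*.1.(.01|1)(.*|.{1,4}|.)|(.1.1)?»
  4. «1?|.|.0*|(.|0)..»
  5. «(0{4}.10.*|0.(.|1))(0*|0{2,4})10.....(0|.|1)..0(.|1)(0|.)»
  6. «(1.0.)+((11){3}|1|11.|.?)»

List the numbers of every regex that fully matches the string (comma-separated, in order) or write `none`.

3

1 → no match
2 → no match
3 → match
4 → no match
5 → no match
6 → no match — must start with `1`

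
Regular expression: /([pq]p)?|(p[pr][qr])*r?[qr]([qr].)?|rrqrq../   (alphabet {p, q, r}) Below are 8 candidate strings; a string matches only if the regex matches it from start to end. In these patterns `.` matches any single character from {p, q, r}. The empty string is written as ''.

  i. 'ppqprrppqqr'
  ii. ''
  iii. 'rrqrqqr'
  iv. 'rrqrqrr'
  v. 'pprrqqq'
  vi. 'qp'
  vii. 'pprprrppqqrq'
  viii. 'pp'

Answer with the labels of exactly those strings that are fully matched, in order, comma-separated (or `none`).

i → no match
ii → match
iii → match
iv → match
v → match
vi → match
vii → match
viii → match

ii, iii, iv, v, vi, vii, viii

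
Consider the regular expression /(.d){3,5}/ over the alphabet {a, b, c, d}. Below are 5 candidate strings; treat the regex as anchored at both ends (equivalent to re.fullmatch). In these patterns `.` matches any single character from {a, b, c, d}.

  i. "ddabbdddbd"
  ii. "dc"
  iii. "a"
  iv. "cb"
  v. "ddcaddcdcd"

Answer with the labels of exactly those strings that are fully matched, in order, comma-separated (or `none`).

none

i. "ddabbdddbd" → no match
ii. "dc" → no match — must end with "d"
iii. "a" → no match — must end with "d"
iv. "cb" → no match — must end with "d"
v. "ddcaddcdcd" → no match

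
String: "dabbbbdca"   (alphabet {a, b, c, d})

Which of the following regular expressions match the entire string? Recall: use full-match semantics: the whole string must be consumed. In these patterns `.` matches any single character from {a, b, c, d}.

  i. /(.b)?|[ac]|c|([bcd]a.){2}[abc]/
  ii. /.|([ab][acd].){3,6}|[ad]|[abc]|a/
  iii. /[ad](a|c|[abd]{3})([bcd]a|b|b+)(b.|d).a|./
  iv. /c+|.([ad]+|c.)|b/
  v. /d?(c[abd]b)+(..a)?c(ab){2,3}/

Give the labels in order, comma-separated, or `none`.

iii

i → no match
ii → no match
iii → match
iv → no match
v → no match — must end with "ab"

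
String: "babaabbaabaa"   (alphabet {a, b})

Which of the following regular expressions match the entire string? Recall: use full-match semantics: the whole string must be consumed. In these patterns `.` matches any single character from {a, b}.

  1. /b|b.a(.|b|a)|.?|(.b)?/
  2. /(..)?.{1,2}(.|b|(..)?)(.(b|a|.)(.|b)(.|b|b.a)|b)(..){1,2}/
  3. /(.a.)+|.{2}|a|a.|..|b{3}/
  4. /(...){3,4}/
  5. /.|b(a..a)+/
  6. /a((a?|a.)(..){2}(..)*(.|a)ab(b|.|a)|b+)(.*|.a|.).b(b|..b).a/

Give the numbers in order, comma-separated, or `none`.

1 → no match
2 → match
3 → match
4 → match
5 → no match
6 → no match — must start with "a"

2, 3, 4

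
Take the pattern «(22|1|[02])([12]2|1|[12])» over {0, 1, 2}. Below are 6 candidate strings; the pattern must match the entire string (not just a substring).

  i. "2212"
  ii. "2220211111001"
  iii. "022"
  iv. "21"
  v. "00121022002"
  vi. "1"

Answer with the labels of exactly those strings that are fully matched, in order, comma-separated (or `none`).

i, iii, iv

i → match
ii → no match
iii → match
iv → match
v → no match
vi → no match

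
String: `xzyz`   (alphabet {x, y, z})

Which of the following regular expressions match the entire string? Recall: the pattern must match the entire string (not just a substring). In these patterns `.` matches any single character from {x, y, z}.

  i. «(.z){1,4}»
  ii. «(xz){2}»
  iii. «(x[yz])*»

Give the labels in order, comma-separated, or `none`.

i → match
ii → no match — must end with `xz`
iii → no match

i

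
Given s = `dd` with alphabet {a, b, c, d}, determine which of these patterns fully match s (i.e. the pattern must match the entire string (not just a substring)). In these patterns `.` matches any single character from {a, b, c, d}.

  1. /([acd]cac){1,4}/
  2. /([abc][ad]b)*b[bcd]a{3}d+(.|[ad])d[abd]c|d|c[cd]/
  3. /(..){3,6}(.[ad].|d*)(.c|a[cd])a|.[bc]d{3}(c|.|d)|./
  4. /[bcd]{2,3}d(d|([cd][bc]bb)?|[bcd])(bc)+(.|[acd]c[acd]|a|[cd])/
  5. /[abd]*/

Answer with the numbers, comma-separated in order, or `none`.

1 → no match — must end with `cac`
2 → no match
3 → no match
4 → no match
5 → match

5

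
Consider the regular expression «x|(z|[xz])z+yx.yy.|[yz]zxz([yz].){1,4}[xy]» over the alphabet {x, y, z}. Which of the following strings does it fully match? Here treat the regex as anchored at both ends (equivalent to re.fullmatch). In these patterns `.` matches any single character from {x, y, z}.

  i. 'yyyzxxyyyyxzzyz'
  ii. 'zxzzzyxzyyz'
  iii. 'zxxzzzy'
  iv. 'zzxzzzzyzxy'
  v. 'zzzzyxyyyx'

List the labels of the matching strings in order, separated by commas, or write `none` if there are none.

i → no match
ii → no match
iii → no match
iv → match
v → match

iv, v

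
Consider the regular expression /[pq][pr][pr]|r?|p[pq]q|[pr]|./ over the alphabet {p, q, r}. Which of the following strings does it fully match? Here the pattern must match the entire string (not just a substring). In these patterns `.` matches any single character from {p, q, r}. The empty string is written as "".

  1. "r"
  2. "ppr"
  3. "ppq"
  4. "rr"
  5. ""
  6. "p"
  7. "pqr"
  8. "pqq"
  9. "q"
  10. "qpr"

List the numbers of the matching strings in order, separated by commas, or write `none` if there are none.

1 → match
2 → match
3 → match
4 → no match
5 → match
6 → match
7 → no match
8 → match
9 → match
10 → match

1, 2, 3, 5, 6, 8, 9, 10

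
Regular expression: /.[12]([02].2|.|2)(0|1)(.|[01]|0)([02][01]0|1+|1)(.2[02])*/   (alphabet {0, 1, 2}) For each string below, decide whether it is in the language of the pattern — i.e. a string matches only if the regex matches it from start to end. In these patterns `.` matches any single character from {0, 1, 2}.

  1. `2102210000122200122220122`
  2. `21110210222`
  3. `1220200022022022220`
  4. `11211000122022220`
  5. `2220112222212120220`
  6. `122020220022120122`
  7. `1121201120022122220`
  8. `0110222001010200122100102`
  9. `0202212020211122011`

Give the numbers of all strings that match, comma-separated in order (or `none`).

1 → no match
2 → match
3 → no match
4 → match
5 → no match
6 → no match
7 → no match
8 → no match
9 → no match

2, 4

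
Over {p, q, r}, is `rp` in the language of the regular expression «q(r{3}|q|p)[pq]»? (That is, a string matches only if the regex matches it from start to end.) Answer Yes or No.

No

Every match must start with `q`, but `rp` does not.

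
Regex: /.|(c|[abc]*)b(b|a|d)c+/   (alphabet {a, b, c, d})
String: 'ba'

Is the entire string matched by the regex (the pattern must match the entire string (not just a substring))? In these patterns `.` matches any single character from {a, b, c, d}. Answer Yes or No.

No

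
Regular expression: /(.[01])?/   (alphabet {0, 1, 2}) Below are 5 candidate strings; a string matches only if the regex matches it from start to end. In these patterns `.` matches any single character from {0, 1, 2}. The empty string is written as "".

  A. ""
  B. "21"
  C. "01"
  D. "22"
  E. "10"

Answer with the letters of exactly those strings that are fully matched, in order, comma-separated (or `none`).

A → match
B → match
C → match
D → no match
E → match

A, B, C, E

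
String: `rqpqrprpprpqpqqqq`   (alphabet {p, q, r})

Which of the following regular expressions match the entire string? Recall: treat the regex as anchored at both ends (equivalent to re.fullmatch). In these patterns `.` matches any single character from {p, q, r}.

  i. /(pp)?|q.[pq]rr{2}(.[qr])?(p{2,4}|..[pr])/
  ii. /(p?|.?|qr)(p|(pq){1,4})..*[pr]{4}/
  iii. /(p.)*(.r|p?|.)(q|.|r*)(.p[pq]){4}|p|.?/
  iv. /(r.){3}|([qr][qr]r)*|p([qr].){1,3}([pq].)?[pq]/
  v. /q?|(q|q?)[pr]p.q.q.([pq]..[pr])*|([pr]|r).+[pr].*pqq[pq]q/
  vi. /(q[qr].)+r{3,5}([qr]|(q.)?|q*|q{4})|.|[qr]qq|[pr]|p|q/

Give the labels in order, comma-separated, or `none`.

v

i → no match
ii → no match
iii → no match
iv → no match
v → match
vi → no match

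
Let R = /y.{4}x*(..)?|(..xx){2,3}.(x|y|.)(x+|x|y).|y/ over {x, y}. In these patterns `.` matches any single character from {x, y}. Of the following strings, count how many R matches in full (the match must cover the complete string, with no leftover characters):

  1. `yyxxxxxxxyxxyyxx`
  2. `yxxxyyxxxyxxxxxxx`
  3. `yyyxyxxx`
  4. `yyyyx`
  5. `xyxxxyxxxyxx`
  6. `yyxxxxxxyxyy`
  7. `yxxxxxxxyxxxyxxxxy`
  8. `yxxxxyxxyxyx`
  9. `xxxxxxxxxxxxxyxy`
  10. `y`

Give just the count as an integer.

10

1 → match
2 → match
3 → match
4 → match
5 → match
6 → match
7 → match
8 → match
9 → match
10 → match
Total matched: 10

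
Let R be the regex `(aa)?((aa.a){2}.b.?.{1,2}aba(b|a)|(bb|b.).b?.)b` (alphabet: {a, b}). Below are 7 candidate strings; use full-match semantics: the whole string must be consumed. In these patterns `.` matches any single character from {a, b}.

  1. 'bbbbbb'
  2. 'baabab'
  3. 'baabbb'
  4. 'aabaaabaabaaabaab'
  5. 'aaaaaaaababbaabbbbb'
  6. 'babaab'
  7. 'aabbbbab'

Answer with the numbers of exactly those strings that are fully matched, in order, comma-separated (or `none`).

1, 2, 3, 4, 7

1 → match
2 → match
3 → match
4 → match
5 → no match
6 → no match
7 → match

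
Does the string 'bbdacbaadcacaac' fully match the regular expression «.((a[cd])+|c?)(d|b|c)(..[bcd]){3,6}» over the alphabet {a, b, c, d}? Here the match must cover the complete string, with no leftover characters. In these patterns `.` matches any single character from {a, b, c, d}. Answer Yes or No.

No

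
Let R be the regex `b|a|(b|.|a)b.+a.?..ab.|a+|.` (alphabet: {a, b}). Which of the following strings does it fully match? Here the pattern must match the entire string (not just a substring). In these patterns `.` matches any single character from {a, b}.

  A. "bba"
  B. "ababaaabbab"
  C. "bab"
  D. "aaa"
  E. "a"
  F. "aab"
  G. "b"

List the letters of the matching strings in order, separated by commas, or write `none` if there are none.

D, E, G

A → no match
B → no match
C → no match
D → match
E → match
F → no match
G → match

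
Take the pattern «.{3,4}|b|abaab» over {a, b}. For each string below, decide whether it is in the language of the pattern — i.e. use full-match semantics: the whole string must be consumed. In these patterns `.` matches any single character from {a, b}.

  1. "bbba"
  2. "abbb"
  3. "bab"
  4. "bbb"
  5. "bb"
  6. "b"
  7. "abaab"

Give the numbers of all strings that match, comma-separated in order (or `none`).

1, 2, 3, 4, 6, 7

1 → match
2 → match
3 → match
4 → match
5 → no match
6 → match
7 → match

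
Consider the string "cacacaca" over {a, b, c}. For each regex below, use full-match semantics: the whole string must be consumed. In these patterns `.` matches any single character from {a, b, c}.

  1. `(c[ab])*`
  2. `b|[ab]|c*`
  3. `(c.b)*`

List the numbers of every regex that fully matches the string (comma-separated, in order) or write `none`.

1 → match
2 → no match
3 → no match

1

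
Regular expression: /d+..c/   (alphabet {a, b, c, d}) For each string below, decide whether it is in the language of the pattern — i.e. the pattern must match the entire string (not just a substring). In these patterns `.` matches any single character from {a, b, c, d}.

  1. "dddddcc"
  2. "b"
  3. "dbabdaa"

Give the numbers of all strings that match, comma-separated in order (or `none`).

1. "dddddcc" → match
2. "b" → no match — must start with "d"
3. "dbabdaa" → no match — must end with "c"

1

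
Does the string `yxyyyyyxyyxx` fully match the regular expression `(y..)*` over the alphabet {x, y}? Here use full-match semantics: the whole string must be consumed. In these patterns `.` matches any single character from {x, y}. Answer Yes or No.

Yes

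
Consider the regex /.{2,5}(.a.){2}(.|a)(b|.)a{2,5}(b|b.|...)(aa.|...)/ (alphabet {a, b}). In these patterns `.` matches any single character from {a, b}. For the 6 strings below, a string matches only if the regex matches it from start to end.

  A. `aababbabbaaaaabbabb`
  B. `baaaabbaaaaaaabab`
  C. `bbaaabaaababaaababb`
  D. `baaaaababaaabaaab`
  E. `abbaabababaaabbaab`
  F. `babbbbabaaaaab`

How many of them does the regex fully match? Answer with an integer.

2

A → match
B → no match
C → no match
D → no match
E → match
F → no match
Total matched: 2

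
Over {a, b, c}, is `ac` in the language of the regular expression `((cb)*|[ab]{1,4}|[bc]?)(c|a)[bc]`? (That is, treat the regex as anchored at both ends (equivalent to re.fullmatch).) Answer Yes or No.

Yes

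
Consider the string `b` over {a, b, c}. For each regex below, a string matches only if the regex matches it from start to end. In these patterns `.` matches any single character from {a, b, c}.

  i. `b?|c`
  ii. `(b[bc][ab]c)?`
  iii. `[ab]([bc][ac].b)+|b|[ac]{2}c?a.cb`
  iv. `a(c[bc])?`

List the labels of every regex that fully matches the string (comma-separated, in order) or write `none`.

i → match
ii → no match
iii → match
iv → no match — must start with `a`

i, iii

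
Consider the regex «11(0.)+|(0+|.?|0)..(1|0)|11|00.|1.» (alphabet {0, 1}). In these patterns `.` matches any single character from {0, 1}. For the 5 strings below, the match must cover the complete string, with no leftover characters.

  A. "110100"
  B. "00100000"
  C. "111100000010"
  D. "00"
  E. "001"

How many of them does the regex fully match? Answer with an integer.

2

A → match
B → no match
C → no match
D → no match
E → match
Total matched: 2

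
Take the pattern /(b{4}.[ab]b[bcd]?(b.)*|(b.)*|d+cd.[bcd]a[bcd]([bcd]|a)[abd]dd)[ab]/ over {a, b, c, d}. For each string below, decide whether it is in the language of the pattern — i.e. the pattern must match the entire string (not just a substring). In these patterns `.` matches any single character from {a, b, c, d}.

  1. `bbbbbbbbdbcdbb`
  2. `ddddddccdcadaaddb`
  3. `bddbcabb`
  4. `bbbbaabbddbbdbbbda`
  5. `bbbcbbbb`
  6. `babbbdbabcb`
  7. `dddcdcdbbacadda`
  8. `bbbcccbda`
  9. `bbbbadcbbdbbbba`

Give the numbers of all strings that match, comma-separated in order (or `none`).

6

1 → no match
2 → no match
3 → no match
4 → no match
5 → no match
6 → match
7 → no match
8 → no match
9 → no match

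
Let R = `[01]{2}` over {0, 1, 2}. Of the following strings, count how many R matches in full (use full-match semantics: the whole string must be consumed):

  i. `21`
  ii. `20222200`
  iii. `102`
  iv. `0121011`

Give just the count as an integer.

i. `21` → no match
ii. `20222200` → no match
iii. `102` → no match
iv. `0121011` → no match
Total matched: 0

0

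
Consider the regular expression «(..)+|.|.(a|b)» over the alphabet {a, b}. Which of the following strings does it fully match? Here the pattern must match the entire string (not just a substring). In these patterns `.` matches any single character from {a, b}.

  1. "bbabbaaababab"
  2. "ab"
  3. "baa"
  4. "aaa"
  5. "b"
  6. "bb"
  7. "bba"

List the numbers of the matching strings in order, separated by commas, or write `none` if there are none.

2, 5, 6

1 → no match
2 → match
3 → no match
4 → no match
5 → match
6 → match
7 → no match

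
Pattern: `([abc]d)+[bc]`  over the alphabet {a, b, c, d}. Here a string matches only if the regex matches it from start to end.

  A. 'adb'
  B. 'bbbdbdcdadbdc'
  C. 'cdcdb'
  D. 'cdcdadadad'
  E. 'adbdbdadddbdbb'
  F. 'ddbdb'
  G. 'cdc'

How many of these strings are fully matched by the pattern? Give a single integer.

3

A → match
B → no match
C → match
D → no match
E → no match
F → no match
G → match
Total matched: 3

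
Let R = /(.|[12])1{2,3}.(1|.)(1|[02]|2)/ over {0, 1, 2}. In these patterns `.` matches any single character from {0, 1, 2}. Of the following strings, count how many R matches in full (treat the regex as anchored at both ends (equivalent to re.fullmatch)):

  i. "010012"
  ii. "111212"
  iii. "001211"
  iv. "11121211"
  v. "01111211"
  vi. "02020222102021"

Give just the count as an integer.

1

i → no match
ii → match
iii → no match
iv → no match
v → no match
vi → no match
Total matched: 1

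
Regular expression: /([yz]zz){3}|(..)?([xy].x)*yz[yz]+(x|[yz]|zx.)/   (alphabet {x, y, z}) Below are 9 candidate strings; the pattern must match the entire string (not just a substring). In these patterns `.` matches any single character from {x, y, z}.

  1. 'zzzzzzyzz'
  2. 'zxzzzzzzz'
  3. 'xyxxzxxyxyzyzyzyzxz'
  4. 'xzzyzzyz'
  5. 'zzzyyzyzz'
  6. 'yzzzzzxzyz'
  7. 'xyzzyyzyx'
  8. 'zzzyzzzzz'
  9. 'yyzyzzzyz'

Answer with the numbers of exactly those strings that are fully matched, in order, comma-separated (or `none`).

1, 3, 8

1 → match
2 → no match
3 → match
4 → no match
5 → no match
6 → no match
7 → no match
8 → match
9 → no match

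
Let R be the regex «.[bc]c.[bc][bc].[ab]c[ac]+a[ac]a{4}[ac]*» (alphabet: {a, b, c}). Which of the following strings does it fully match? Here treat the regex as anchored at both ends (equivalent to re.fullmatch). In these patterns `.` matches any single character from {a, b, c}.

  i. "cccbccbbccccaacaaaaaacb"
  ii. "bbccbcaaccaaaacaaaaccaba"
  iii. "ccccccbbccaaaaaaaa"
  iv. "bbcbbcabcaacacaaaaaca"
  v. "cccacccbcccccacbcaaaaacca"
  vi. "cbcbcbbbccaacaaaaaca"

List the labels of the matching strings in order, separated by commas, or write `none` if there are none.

iii, iv, vi

i → no match
ii → no match
iii → match
iv → match
v → no match
vi → match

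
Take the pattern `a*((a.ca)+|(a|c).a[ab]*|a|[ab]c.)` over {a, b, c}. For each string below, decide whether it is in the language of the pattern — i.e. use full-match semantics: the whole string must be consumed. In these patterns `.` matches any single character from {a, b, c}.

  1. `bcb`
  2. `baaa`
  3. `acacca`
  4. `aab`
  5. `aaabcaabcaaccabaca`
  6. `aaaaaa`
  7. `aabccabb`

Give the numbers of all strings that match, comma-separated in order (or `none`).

1. `bcb` → match
2. `baaa` → no match
3. `acacca` → no match
4. `aab` → no match
5 → no match
6. `aaaaaa` → match
7. `aabccabb` → no match

1, 6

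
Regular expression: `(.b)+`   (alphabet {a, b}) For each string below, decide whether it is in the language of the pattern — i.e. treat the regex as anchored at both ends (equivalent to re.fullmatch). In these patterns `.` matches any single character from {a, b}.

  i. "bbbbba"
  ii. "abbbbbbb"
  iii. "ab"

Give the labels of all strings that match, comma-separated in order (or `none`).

ii, iii

i → no match — must end with "b"
ii → match
iii → match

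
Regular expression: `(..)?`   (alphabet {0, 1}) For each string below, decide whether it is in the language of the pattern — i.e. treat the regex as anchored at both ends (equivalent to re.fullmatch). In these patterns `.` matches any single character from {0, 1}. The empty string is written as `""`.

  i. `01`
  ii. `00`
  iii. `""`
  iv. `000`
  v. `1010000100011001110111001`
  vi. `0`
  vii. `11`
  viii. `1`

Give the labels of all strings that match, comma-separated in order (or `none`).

i, ii, iii, vii

i → match
ii → match
iii → match
iv → no match
v → no match
vi → no match
vii → match
viii → no match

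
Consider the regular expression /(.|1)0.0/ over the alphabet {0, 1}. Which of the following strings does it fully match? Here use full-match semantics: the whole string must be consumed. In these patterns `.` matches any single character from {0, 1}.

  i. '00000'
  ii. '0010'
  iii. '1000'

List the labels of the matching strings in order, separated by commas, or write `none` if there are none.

ii, iii

i. '00000' → no match
ii. '0010' → match
iii. '1000' → match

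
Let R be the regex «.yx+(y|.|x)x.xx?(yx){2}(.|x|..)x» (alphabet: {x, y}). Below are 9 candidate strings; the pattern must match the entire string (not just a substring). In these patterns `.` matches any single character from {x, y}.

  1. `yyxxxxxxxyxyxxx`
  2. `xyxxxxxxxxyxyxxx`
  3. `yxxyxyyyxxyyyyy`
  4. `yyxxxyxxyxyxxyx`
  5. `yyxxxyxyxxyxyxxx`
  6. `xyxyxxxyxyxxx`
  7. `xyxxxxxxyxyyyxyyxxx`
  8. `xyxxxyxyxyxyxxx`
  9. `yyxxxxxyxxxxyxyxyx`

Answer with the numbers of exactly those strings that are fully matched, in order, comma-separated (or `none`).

1, 2, 4, 5, 6, 8, 9

1 → match
2 → match
3 → no match — must end with `x`
4 → match
5 → match
6 → match
7 → no match
8 → match
9 → match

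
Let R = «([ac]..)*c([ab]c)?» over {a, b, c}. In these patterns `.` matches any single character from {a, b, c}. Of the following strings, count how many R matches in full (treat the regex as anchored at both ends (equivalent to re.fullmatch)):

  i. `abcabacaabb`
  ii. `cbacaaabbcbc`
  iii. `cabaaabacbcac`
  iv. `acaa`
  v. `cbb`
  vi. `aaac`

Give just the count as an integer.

2

i. `abcabacaabb` → no match
ii. `cbacaaabbcbc` → match
iii → no match
iv. `acaa` → no match
v. `cbb` → no match
vi. `aaac` → match
Total matched: 2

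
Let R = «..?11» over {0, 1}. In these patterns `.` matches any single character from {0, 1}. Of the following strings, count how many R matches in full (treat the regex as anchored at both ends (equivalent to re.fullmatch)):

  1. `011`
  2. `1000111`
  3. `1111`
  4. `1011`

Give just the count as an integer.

3

1. `011` → match
2. `1000111` → no match
3. `1111` → match
4. `1011` → match
Total matched: 3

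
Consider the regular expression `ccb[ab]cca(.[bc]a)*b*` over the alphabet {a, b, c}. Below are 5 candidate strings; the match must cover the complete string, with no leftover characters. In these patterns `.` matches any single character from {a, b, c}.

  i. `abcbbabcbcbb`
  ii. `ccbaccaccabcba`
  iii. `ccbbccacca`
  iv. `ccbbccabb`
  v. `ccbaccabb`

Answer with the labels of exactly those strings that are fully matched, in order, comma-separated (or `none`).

i → no match — must start with `ccb`
ii → no match
iii → match
iv → match
v → match

iii, iv, v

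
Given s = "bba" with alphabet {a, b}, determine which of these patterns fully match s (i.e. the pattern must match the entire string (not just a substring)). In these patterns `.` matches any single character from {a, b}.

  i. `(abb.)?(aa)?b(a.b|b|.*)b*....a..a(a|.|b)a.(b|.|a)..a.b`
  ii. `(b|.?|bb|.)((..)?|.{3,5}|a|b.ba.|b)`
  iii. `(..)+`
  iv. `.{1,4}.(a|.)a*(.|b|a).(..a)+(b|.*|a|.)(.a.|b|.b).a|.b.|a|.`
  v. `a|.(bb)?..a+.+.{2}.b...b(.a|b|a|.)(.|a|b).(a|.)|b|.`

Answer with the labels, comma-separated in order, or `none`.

ii, iv

i → no match — must end with "b"
ii → match
iii → no match
iv → match
v → no match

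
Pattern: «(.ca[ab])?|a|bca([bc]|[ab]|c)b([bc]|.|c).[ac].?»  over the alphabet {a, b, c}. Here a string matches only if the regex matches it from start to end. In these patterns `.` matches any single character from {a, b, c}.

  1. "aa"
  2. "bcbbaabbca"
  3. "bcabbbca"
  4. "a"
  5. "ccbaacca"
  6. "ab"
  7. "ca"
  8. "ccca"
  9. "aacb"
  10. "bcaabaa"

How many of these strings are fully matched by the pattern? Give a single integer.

1. "aa" → no match
2. "bcbbaabbca" → no match
3. "bcabbbca" → match
4. "a" → match
5. "ccbaacca" → no match
6. "ab" → no match
7. "ca" → no match
8. "ccca" → no match
9. "aacb" → no match
10. "bcaabaa" → no match
Total matched: 2

2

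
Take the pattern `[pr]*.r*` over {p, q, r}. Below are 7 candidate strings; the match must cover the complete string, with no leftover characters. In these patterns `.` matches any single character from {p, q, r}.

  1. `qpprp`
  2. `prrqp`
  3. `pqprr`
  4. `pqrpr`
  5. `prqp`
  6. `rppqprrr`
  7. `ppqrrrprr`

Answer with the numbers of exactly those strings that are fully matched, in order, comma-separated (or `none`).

1 → no match
2 → no match
3 → no match
4 → no match
5 → no match
6 → no match
7 → no match

none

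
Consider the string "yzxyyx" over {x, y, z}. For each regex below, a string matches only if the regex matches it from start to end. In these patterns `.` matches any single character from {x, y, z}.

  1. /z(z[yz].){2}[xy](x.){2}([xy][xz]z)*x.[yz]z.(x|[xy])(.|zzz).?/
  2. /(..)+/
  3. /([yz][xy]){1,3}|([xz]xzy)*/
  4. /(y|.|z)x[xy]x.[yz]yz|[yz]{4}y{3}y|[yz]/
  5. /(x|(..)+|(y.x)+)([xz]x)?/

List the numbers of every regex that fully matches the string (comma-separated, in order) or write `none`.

1 → no match — must start with "zz"
2 → match
3 → no match
4 → no match
5 → match

2, 5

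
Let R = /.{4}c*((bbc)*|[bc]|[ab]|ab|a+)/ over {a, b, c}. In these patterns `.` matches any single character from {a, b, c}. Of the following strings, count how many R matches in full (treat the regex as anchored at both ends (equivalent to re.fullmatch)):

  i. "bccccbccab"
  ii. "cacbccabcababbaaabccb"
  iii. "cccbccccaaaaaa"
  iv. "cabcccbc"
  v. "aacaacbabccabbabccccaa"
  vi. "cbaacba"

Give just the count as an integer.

1

i → no match
ii → no match
iii → match
iv → no match
v → no match
vi → no match
Total matched: 1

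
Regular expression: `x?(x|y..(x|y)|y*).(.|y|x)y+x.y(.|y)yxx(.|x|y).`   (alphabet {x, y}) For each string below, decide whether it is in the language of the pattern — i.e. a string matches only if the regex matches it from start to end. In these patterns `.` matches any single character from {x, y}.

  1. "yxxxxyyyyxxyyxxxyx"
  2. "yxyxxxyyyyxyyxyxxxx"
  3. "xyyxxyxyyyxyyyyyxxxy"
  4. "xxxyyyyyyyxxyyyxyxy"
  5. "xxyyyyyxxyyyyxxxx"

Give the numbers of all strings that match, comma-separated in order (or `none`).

2

1 → no match
2 → match
3 → no match
4 → no match
5 → no match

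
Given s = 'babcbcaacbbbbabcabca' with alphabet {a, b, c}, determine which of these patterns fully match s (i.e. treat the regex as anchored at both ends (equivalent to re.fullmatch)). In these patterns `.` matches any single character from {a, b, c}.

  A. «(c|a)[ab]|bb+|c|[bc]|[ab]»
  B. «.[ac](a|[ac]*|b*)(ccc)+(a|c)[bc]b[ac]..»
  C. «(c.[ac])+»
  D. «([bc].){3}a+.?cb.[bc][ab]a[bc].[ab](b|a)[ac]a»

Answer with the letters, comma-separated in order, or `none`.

D

A → no match
B → no match
C → no match — must start with 'c'
D → match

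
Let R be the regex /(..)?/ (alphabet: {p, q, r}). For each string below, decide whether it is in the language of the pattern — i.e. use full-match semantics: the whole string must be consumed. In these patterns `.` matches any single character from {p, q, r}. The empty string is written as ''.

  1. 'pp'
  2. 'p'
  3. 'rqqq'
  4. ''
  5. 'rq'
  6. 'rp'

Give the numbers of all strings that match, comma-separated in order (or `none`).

1, 4, 5, 6

1 → match
2 → no match
3 → no match
4 → match
5 → match
6 → match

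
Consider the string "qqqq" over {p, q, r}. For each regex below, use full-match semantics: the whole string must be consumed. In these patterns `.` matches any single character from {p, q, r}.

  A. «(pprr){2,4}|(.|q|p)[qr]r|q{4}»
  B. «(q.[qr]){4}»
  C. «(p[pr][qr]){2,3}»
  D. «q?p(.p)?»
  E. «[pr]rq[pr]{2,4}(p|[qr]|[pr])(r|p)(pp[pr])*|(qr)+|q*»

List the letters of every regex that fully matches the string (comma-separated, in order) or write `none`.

A → match
B → no match
C → no match — must start with "p"
D → no match
E → match

A, E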